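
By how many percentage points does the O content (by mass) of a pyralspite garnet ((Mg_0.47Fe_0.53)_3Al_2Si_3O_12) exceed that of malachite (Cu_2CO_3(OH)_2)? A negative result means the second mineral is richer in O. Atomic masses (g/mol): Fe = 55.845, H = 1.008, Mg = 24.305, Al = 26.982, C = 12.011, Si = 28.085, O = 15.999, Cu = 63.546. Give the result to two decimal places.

First mineral: 191.988 g O in 453.271 g formula = 42.36 wt% O.
Second mineral: 79.995 g O in 221.114 g formula = 36.18 wt% O.
42.36% − 36.18% gives a difference of 6.18 percentage points.

6.18 percentage points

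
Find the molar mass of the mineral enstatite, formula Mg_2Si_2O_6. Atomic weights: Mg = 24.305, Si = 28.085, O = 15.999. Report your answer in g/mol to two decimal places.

The formula mass is the sum 2·24.305 + 2·28.085 + 6·15.999.

200.77 g/mol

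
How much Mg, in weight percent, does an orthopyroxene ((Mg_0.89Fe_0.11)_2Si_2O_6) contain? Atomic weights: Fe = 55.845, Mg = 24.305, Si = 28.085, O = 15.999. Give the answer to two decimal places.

20.83 weight percent

Molar mass of (Mg_0.89Fe_0.11)_2Si_2O_6: 1.78×24.305 + 0.22×55.845 + 2×28.085 + 6×15.999 = 207.713 g/mol.
Mass of Mg per formula unit: 1.78 × 24.305 = 43.263 g.
Weight fraction Mg = 43.263 / 207.713 = 0.2083.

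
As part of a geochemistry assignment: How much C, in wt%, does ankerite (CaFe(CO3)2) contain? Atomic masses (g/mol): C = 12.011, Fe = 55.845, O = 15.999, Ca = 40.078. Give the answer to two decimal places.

11.12 wt%

M(CaFe(CO3)2) = 215.939 g/mol.
C contributes 2 × 12.011 = 24.022 g per mole.
24.022/215.939 = 0.1112 → 11.12%.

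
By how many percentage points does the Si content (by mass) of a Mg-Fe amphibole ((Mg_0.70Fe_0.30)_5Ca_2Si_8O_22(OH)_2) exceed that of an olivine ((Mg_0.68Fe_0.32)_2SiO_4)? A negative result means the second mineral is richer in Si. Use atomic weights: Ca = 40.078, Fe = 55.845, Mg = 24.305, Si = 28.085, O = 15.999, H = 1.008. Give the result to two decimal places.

8.68 percentage points

Si in (Mg_0.70Fe_0.30)_5Ca_2Si_8O_22(OH)_2: molar mass 859.663 g/mol; 8×28.085 = 224.680 g → 26.14 wt%.
Si in (Mg_0.68Fe_0.32)_2SiO_4: molar mass 160.877 g/mol; 1×28.085 = 28.085 g → 17.46 wt%.
Difference = 26.14 − 17.46 = 8.68 percentage points.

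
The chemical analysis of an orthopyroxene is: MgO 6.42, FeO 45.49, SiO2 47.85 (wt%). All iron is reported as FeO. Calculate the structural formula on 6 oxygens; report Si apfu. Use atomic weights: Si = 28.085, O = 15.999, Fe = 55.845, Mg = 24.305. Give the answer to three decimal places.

2.003 Si apfu

6.42 wt% MgO ÷ 40.304 g/mol = 0.15929 mol, giving 0.15929 Mg and 0.15929 O.
45.49 wt% FeO ÷ 71.844 g/mol = 0.63318 mol, giving 0.63318 Fe and 0.63318 O.
47.85 wt% SiO2 ÷ 60.083 g/mol = 0.79640 mol, giving 0.79640 Si and 1.59280 O.
Oxygen sums to 2.38527; scaling by 6/2.38527 = 2.51544 puts the formula on 6 O.
Si: 0.79640 × 2.51544 = 2.003 atoms per formula unit.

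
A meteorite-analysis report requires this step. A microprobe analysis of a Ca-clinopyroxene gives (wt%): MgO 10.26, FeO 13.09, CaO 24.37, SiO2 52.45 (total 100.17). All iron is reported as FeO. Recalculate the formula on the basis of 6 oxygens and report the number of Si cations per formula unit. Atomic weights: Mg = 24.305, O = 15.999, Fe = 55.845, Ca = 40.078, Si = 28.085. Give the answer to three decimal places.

2.001 Si apfu

MgO (M=40.304): mol = 0.25457; Mg = 0.25457, O = 0.25457.
FeO (M=71.844): mol = 0.18220; Fe = 0.18220, O = 0.18220.
CaO (M=56.077): mol = 0.43458; Ca = 0.43458, O = 0.43458.
SiO2 (M=60.083): mol = 0.87296; Si = 0.87296, O = 1.74592.
ΣO = 2.61727; factor = 6/ΣO = 2.29247.
Si apfu = 0.87296 × 2.29247 = 2.001.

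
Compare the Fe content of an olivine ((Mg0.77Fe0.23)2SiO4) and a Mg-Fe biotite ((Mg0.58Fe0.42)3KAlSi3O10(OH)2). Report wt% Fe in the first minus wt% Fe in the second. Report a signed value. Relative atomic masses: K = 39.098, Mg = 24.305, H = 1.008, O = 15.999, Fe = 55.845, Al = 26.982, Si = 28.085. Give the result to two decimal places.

Fe in (Mg0.77Fe0.23)2SiO4: molar mass 155.199 g/mol; 0.46×55.845 = 25.689 g → 16.55 wt%.
Fe in (Mg0.58Fe0.42)3KAlSi3O10(OH)2: molar mass 456.994 g/mol; 1.26×55.845 = 70.365 g → 15.40 wt%.
Difference = 16.55 − 15.40 = 1.15 percentage points.

1.15 percentage points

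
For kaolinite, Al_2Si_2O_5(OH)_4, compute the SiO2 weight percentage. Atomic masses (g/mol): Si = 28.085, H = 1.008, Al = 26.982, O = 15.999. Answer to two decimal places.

46.55 wt%

Formula mass = 258.157 g/mol.
2 Si → 2.0000 mol SiO2 per formula unit; M(SiO2) = 60.083, so SiO2 mass = 120.166 g.
120.166/258.157 × 100 = 46.55 wt%.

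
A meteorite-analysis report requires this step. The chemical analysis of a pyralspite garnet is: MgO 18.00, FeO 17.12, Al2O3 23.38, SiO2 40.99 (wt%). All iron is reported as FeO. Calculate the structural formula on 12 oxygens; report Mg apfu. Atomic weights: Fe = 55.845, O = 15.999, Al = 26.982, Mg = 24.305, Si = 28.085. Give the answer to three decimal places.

1.958 Mg apfu

MgO: 18.00/40.304 = 0.44661 mol → 0.44661 mol Mg, 0.44661 mol O.
FeO: 17.12/71.844 = 0.23829 mol → 0.23829 mol Fe, 0.23829 mol O.
Al2O3: 23.38/101.961 = 0.22930 mol → 0.45860 mol Al, 0.68790 mol O.
SiO2: 40.99/60.083 = 0.68222 mol → 0.68222 mol Si, 1.36444 mol O.
Total oxygen = 2.73724 mol. Normalization factor = 12/2.73724 = 4.38398.
Mg per 12 O = 0.44661 × 4.38398 = 1.958.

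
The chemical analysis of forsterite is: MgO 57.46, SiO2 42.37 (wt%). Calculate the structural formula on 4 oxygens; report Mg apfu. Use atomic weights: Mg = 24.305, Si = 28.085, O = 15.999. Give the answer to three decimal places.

2.011 Mg apfu

57.46 wt% MgO ÷ 40.304 g/mol = 1.42566 mol, giving 1.42566 Mg and 1.42566 O.
42.37 wt% SiO2 ÷ 60.083 g/mol = 0.70519 mol, giving 0.70519 Si and 1.41038 O.
Oxygen sums to 2.83604; scaling by 4/2.83604 = 1.41042 puts the formula on 4 O.
Mg: 1.42566 × 1.41042 = 2.011 atoms per formula unit.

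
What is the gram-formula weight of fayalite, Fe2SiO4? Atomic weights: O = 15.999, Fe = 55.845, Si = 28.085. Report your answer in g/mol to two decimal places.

M = 2·55.845 + 1·28.085 + 4·15.999

203.77 g/mol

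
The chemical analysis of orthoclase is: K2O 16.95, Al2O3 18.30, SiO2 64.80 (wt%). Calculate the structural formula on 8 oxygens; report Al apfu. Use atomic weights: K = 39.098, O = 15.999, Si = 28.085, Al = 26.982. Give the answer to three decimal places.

0.999 Al apfu

K2O: 16.95/94.195 = 0.17995 mol → 0.35990 mol K, 0.17995 mol O.
Al2O3: 18.30/101.961 = 0.17948 mol → 0.35896 mol Al, 0.53844 mol O.
SiO2: 64.80/60.083 = 1.07851 mol → 1.07851 mol Si, 2.15702 mol O.
Total oxygen = 2.87541 mol. Normalization factor = 8/2.87541 = 2.78221.
Al per 8 O = 0.35896 × 2.78221 = 0.999.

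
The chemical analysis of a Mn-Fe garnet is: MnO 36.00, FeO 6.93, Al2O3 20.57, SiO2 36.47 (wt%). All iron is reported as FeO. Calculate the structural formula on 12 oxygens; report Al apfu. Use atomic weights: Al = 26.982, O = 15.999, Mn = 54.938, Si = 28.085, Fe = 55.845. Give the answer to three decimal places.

MnO: 36.00/70.937 = 0.50749 mol → 0.50749 mol Mn, 0.50749 mol O.
FeO: 6.93/71.844 = 0.09646 mol → 0.09646 mol Fe, 0.09646 mol O.
Al2O3: 20.57/101.961 = 0.20174 mol → 0.40348 mol Al, 0.60522 mol O.
SiO2: 36.47/60.083 = 0.60699 mol → 0.60699 mol Si, 1.21398 mol O.
Total oxygen = 2.42315 mol. Normalization factor = 12/2.42315 = 4.95223.
Al per 12 O = 0.40348 × 4.95223 = 1.998.

1.998 Al apfu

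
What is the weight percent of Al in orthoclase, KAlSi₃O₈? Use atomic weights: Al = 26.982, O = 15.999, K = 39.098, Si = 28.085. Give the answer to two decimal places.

M(KAlSi₃O₈) = 278.327 g/mol.
Al contributes 1 × 26.982 = 26.982 g per mole.
26.982/278.327 = 0.0969 → 9.69%.

9.69 mass %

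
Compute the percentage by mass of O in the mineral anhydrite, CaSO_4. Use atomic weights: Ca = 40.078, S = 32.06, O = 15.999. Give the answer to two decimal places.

M(CaSO_4) = 136.134 g/mol.
O contributes 4 × 15.999 = 63.996 g per mole.
63.996/136.134 = 0.4701 → 47.01%.

47.01 wt%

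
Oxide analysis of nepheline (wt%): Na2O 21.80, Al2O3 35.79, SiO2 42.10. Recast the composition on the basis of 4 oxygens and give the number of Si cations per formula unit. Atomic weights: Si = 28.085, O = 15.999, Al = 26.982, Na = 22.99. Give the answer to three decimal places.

0.999 Si apfu

Na2O (M=61.979): mol = 0.35173; Na = 0.70346, O = 0.35173.
Al2O3 (M=101.961): mol = 0.35102; Al = 0.70204, O = 1.05306.
SiO2 (M=60.083): mol = 0.70070; Si = 0.70070, O = 1.40140.
ΣO = 2.80619; factor = 4/ΣO = 1.42542.
Si apfu = 0.70070 × 1.42542 = 0.999.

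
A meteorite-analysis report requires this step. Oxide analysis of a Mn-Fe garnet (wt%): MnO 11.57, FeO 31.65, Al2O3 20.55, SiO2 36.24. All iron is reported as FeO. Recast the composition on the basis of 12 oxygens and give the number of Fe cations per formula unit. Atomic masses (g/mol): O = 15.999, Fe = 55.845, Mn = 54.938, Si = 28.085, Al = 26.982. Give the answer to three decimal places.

2.189 Fe apfu

MnO (M=70.937): mol = 0.16310; Mn = 0.16310, O = 0.16310.
FeO (M=71.844): mol = 0.44054; Fe = 0.44054, O = 0.44054.
Al2O3 (M=101.961): mol = 0.20155; Al = 0.40310, O = 0.60465.
SiO2 (M=60.083): mol = 0.60317; Si = 0.60317, O = 1.20634.
ΣO = 2.41463; factor = 12/ΣO = 4.96971.
Fe apfu = 0.44054 × 4.96971 = 2.189.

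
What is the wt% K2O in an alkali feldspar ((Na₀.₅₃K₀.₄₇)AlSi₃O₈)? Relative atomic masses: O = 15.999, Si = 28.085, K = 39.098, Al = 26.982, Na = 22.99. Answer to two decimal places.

8.20 wt%

Formula mass = 269.790 g/mol.
0.47 K → 0.2350 mol K2O per formula unit; M(K2O) = 94.195, so K2O mass = 22.136 g.
22.136/269.790 × 100 = 8.20 wt%.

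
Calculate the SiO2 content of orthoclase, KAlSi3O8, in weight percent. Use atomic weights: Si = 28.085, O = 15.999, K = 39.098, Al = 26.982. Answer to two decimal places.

Formula mass = 278.327 g/mol.
3 Si → 3.0000 mol SiO2 per formula unit; M(SiO2) = 60.083, so SiO2 mass = 180.249 g.
180.249/278.327 × 100 = 64.76 wt%.

64.76 wt%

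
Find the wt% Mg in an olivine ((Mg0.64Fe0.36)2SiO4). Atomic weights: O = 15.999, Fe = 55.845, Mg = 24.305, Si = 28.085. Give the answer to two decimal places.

19.04 wt%

Formula mass = 1.28*24.305 + 0.72*55.845 + 1*28.085 + 4*15.999 = 163.400 g/mol, of which 31.110 g is Mg.
So Mg makes up 31.110/163.400 = 0.1904 of the mass, i.e. 19.04%.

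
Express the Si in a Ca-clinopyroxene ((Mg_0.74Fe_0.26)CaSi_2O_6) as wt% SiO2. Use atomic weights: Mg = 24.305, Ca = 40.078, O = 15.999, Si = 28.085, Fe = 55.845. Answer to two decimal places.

Formula mass = 224.747 g/mol.
2 Si → 2.0000 mol SiO2 per formula unit; M(SiO2) = 60.083, so SiO2 mass = 120.166 g.
120.166/224.747 × 100 = 53.47 wt%.

53.47 wt%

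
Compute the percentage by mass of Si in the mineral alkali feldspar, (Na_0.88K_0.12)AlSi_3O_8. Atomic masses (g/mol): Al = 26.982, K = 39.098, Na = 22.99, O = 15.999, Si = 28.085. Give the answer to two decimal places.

Formula mass = 0.88·22.99 + 0.12·39.098 + 1·26.982 + 3·28.085 + 8·15.999 = 264.152 g/mol, of which 84.255 g is Si.
So Si makes up 84.255/264.152 = 0.3190 of the mass, i.e. 31.90%.

31.90 weight percent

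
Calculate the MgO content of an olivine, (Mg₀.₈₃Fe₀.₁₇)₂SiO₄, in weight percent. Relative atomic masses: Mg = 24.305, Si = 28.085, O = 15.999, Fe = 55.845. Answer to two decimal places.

Formula mass = 151.415 g/mol.
1.66 Mg → 1.6600 mol MgO per formula unit; M(MgO) = 40.304, so MgO mass = 66.905 g.
66.905/151.415 × 100 = 44.19 wt%.

44.19 wt%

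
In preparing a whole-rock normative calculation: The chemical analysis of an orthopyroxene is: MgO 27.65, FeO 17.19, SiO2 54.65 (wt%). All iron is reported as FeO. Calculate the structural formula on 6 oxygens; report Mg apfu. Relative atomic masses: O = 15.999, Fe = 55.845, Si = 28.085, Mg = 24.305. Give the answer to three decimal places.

1.500 Mg apfu

MgO: 27.65/40.304 = 0.68604 mol → 0.68604 mol Mg, 0.68604 mol O.
FeO: 17.19/71.844 = 0.23927 mol → 0.23927 mol Fe, 0.23927 mol O.
SiO2: 54.65/60.083 = 0.90958 mol → 0.90958 mol Si, 1.81916 mol O.
Total oxygen = 2.74447 mol. Normalization factor = 6/2.74447 = 2.18621.
Mg per 6 O = 0.68604 × 2.18621 = 1.500.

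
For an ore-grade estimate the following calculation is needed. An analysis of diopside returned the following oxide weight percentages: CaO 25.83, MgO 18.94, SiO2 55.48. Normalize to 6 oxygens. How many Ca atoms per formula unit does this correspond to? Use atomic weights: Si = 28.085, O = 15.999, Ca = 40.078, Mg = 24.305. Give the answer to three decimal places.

CaO (M=56.077): mol = 0.46062; Ca = 0.46062, O = 0.46062.
MgO (M=40.304): mol = 0.46993; Mg = 0.46993, O = 0.46993.
SiO2 (M=60.083): mol = 0.92339; Si = 0.92339, O = 1.84678.
ΣO = 2.77733; factor = 6/ΣO = 2.16035.
Ca apfu = 0.46062 × 2.16035 = 0.995.

0.995 Ca apfu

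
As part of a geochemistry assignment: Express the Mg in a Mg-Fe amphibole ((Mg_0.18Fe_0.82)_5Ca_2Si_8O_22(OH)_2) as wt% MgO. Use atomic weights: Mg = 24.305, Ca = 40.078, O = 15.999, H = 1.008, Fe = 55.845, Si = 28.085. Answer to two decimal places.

3.85 wt%

Formula mass = 941.667 g/mol.
0.90 Mg → 0.9000 mol MgO per formula unit; M(MgO) = 40.304, so MgO mass = 36.274 g.
36.274/941.667 × 100 = 3.85 wt%.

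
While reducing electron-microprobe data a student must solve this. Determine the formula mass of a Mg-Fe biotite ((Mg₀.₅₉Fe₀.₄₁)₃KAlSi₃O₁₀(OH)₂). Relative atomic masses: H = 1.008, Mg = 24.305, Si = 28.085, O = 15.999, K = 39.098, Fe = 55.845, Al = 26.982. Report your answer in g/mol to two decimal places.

456.05 g/mol

The formula mass is the sum 1.77×24.305 + 1.23×55.845 + 1×39.098 + 1×26.982 + 3×28.085 + 12×15.999 + 2×1.008.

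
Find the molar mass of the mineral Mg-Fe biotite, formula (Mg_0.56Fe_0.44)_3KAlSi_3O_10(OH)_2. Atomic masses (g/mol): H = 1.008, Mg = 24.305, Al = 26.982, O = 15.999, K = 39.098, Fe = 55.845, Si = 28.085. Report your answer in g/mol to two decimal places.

458.89 g/mol

M = 1.68*24.305 + 1.32*55.845 + 1*39.098 + 1*26.982 + 3*28.085 + 12*15.999 + 2*1.008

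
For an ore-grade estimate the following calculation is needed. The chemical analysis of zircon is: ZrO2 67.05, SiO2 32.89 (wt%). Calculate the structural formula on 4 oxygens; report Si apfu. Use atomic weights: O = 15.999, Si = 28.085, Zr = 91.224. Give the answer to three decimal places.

1.003 Si apfu

67.05 wt% ZrO2 ÷ 123.222 g/mol = 0.54414 mol, giving 0.54414 Zr and 1.08828 O.
32.89 wt% SiO2 ÷ 60.083 g/mol = 0.54741 mol, giving 0.54741 Si and 1.09482 O.
Oxygen sums to 2.18310; scaling by 4/2.18310 = 1.83226 puts the formula on 4 O.
Si: 0.54741 × 1.83226 = 1.003 atoms per formula unit.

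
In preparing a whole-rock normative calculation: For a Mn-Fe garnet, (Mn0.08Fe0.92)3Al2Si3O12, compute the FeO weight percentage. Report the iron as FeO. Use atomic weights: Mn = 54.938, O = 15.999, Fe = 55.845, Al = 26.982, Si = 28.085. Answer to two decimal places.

Molar mass of (Mn0.08Fe0.92)3Al2Si3O12 = 0.24·54.938 + 2.76·55.845 + 2·26.982 + 3·28.085 + 12·15.999 = 497.524 g/mol.
Each formula unit contains 2.76 Fe, equivalent to 2.76/1 = 2.7600 mol FeO.
M(FeO) = 1×55.845 + 1×15.999 = 71.844 g/mol.
Mass of FeO per formula unit = 2.7600 × 71.844 = 198.289 g.
FeO wt% = 198.289 / 497.524 × 100 = 39.86%.

39.86 wt%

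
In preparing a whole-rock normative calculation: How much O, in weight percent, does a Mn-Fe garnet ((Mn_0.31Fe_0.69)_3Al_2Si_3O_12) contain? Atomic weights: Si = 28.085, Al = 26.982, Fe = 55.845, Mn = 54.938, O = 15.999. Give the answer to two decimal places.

38.64 weight percent

M((Mn_0.31Fe_0.69)_3Al_2Si_3O_12) = 496.898 g/mol.
O contributes 12 × 15.999 = 191.988 g per mole.
191.988/496.898 = 0.3864 → 38.64%.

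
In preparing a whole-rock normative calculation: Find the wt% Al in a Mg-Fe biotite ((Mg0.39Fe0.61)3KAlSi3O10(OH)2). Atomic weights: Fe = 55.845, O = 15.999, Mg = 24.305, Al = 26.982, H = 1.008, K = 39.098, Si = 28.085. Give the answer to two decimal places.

Formula mass = 1.17×24.305 + 1.83×55.845 + 1×39.098 + 1×26.982 + 3×28.085 + 12×15.999 + 2×1.008 = 474.972 g/mol, of which 26.982 g is Al.
So Al makes up 26.982/474.972 = 0.0568 of the mass, i.e. 5.68%.

5.68 wt%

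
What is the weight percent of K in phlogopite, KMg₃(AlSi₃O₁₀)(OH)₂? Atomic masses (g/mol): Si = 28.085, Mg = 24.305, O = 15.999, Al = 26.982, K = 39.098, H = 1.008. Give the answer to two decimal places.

Formula mass = 1×39.098 + 3×24.305 + 1×26.982 + 3×28.085 + 12×15.999 + 2×1.008 = 417.254 g/mol, of which 39.098 g is K.
So K makes up 39.098/417.254 = 0.0937 of the mass, i.e. 9.37%.

9.37 weight percent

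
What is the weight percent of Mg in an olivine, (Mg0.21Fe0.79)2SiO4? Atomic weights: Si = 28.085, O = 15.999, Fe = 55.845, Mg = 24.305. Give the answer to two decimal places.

5.36 weight percent

Molar mass of (Mg0.21Fe0.79)2SiO4: 0.42×24.305 + 1.58×55.845 + 1×28.085 + 4×15.999 = 190.524 g/mol.
Mass of Mg per formula unit: 0.42 × 24.305 = 10.208 g.
Weight fraction Mg = 10.208 / 190.524 = 0.0536.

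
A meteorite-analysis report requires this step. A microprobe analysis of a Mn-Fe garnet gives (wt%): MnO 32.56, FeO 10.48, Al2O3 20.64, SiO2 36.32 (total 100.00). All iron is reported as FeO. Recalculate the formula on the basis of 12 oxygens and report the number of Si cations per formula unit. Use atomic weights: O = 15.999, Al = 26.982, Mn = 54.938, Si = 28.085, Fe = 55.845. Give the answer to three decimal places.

MnO (M=70.937): mol = 0.45900; Mn = 0.45900, O = 0.45900.
FeO (M=71.844): mol = 0.14587; Fe = 0.14587, O = 0.14587.
Al2O3 (M=101.961): mol = 0.20243; Al = 0.40486, O = 0.60729.
SiO2 (M=60.083): mol = 0.60450; Si = 0.60450, O = 1.20900.
ΣO = 2.42116; factor = 12/ΣO = 4.95630.
Si apfu = 0.60450 × 4.95630 = 2.996.

2.996 Si apfu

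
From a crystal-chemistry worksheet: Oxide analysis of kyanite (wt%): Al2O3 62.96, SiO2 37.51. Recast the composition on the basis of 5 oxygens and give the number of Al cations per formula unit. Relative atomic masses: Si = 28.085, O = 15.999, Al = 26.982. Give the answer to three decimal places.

Al2O3 (M=101.961): mol = 0.61749; Al = 1.23498, O = 1.85247.
SiO2 (M=60.083): mol = 0.62430; Si = 0.62430, O = 1.24860.
ΣO = 3.10107; factor = 5/ΣO = 1.61235.
Al apfu = 1.23498 × 1.61235 = 1.991.

1.991 Al apfu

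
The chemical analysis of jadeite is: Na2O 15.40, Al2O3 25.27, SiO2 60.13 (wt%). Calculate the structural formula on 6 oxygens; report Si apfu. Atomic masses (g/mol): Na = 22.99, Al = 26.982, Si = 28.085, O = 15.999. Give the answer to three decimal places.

2.006 Si apfu

Na2O: 15.40/61.979 = 0.24847 mol → 0.49694 mol Na, 0.24847 mol O.
Al2O3: 25.27/101.961 = 0.24784 mol → 0.49568 mol Al, 0.74352 mol O.
SiO2: 60.13/60.083 = 1.00078 mol → 1.00078 mol Si, 2.00156 mol O.
Total oxygen = 2.99355 mol. Normalization factor = 6/2.99355 = 2.00431.
Si per 6 O = 1.00078 × 2.00431 = 2.006.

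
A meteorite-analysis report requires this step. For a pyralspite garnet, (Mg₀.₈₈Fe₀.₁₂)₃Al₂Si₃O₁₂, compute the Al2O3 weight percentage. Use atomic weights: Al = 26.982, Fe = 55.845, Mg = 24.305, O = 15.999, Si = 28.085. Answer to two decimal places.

Formula mass = 414.476 g/mol.
2 Al → 1.0000 mol Al2O3 per formula unit; M(Al2O3) = 101.961, so Al2O3 mass = 101.961 g.
101.961/414.476 × 100 = 24.60 wt%.

24.60 wt%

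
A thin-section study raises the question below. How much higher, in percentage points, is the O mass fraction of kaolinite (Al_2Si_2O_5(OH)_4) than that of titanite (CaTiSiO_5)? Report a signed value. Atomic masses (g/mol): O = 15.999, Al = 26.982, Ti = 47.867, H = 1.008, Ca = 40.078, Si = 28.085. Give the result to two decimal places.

14.97 percentage points

First mineral: 143.991 g O in 258.157 g formula = 55.78 wt% O.
Second mineral: 79.995 g O in 196.025 g formula = 40.81 wt% O.
55.78% − 40.81% gives a difference of 14.97 percentage points.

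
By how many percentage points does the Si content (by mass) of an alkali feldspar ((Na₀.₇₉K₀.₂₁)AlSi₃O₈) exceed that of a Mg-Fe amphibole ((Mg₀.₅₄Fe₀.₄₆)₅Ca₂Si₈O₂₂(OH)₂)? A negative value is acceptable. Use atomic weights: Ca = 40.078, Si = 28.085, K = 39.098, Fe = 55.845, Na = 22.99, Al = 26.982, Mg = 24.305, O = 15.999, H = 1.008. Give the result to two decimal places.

6.33 percentage points

First mineral: 84.255 g Si in 265.602 g formula = 31.72 wt% Si.
Second mineral: 224.680 g Si in 884.895 g formula = 25.39 wt% Si.
31.72% − 25.39% gives a difference of 6.33 percentage points.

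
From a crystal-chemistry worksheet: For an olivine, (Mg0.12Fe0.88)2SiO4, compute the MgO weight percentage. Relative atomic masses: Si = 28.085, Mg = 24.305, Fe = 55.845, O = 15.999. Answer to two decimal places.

4.93 wt%

Molar mass of (Mg0.12Fe0.88)2SiO4 = 0.24*24.305 + 1.76*55.845 + 1*28.085 + 4*15.999 = 196.201 g/mol.
Each formula unit contains 0.24 Mg, equivalent to 0.24/1 = 0.2400 mol MgO.
M(MgO) = 1×24.305 + 1×15.999 = 40.304 g/mol.
Mass of MgO per formula unit = 0.2400 × 40.304 = 9.673 g.
MgO wt% = 9.673 / 196.201 × 100 = 4.93%.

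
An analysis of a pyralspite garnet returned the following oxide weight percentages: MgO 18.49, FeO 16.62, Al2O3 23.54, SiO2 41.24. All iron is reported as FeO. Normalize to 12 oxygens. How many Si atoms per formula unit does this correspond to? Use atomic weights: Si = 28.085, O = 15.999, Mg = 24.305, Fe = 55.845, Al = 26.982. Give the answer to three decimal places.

MgO: 18.49/40.304 = 0.45876 mol → 0.45876 mol Mg, 0.45876 mol O.
FeO: 16.62/71.844 = 0.23133 mol → 0.23133 mol Fe, 0.23133 mol O.
Al2O3: 23.54/101.961 = 0.23087 mol → 0.46174 mol Al, 0.69261 mol O.
SiO2: 41.24/60.083 = 0.68638 mol → 0.68638 mol Si, 1.37276 mol O.
Total oxygen = 2.75546 mol. Normalization factor = 12/2.75546 = 4.35499.
Si per 12 O = 0.68638 × 4.35499 = 2.989.

2.989 Si apfu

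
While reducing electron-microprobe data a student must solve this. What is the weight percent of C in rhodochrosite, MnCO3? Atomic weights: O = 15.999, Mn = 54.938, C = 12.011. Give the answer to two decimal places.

Molar mass of MnCO3: 1*54.938 + 1*12.011 + 3*15.999 = 114.946 g/mol.
Mass of C per formula unit: 1 × 12.011 = 12.011 g.
Weight fraction C = 12.011 / 114.946 = 0.1045.

10.45 weight percent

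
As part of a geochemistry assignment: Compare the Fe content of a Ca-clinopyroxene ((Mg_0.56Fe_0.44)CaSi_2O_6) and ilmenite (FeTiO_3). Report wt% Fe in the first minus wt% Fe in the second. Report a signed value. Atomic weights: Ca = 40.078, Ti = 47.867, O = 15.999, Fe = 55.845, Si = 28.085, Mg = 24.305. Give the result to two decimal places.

-26.15 percentage points

First mineral: 24.572 g Fe in 230.425 g formula = 10.66 wt% Fe.
Second mineral: 55.845 g Fe in 151.709 g formula = 36.81 wt% Fe.
10.66% − 36.81% gives a difference of -26.15 percentage points.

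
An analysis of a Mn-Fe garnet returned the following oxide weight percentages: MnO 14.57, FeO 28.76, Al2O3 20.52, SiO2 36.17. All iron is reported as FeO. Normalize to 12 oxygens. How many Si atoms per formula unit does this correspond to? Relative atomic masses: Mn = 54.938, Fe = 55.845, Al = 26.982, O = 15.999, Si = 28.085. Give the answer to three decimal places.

2.993 Si apfu

MnO (M=70.937): mol = 0.20539; Mn = 0.20539, O = 0.20539.
FeO (M=71.844): mol = 0.40031; Fe = 0.40031, O = 0.40031.
Al2O3 (M=101.961): mol = 0.20125; Al = 0.40250, O = 0.60375.
SiO2 (M=60.083): mol = 0.60200; Si = 0.60200, O = 1.20400.
ΣO = 2.41345; factor = 12/ΣO = 4.97214.
Si apfu = 0.60200 × 4.97214 = 2.993.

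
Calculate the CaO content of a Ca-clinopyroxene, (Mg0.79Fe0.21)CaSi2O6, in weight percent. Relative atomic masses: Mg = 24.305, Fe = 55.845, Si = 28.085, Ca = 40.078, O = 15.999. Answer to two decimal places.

Molar mass of (Mg0.79Fe0.21)CaSi2O6 = 0.79*24.305 + 0.21*55.845 + 1*40.078 + 2*28.085 + 6*15.999 = 223.170 g/mol.
Each formula unit contains 1 Ca, equivalent to 1/1 = 1.0000 mol CaO.
M(CaO) = 1×40.078 + 1×15.999 = 56.077 g/mol.
Mass of CaO per formula unit = 1.0000 × 56.077 = 56.077 g.
CaO wt% = 56.077 / 223.170 × 100 = 25.13%.

25.13 wt%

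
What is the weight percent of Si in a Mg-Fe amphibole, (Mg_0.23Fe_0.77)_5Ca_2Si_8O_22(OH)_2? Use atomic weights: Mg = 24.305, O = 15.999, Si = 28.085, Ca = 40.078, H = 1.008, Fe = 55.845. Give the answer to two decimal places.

Formula mass = 1.15×24.305 + 3.85×55.845 + 2×40.078 + 8×28.085 + 24×15.999 + 2×1.008 = 933.782 g/mol, of which 224.680 g is Si.
So Si makes up 224.680/933.782 = 0.2406 of the mass, i.e. 24.06%.

24.06 mass %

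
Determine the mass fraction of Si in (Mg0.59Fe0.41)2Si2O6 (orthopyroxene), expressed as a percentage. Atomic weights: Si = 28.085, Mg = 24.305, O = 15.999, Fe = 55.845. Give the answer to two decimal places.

24.78 mass %

M((Mg0.59Fe0.41)2Si2O6) = 226.637 g/mol.
Si contributes 2 × 28.085 = 56.170 g per mole.
56.170/226.637 = 0.2478 → 24.78%.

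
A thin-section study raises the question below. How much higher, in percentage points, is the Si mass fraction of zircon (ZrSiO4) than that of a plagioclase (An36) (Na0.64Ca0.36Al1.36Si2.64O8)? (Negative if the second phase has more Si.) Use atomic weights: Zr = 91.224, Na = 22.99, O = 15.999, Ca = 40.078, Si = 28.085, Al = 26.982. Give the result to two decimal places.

Si in ZrSiO4: molar mass 183.305 g/mol; 1×28.085 = 28.085 g → 15.32 wt%.
Si in Na0.64Ca0.36Al1.36Si2.64O8: molar mass 267.974 g/mol; 2.64×28.085 = 74.144 g → 27.67 wt%.
Difference = 15.32 − 27.67 = -12.35 percentage points.

-12.35 percentage points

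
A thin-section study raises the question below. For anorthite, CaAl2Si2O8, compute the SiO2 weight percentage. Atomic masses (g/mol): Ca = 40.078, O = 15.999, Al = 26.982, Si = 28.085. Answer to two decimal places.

M(CaAl2Si2O8) = 278.204 g/mol; M(SiO2) = 60.083 g/mol.
Moles SiO2 per formula unit = 2 Si ÷ 1 = 2.0000.
SiO2 fraction = (2.0000 × 60.083) / 278.204 = 120.166/278.204 = 0.4319.

43.19 wt%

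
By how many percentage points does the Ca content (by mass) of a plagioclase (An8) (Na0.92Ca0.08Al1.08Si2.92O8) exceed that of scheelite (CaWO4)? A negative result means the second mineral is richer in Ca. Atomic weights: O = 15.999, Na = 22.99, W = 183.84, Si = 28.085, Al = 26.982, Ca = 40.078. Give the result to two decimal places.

M(Na0.92Ca0.08Al1.08Si2.92O8) = 263.498 g/mol, so wt% Ca = 3.206/263.498 × 100 = 1.22%.
M(CaWO4) = 287.914 g/mol, so wt% Ca = 40.078/287.914 × 100 = 13.92%.
1.22 − 13.92 = -12.70 pp.

-12.70 percentage points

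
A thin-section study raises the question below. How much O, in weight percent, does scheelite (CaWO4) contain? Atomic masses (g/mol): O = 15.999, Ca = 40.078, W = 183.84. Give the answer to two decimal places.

22.23 weight percent

Formula mass = 1*40.078 + 1*183.84 + 4*15.999 = 287.914 g/mol, of which 63.996 g is O.
So O makes up 63.996/287.914 = 0.2223 of the mass, i.e. 22.23%.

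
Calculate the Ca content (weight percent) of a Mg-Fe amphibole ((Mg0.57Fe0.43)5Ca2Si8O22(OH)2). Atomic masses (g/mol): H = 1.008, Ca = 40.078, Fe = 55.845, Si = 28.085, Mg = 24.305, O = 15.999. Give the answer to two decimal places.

9.11 weight percent

Formula mass = 2.85·24.305 + 2.15·55.845 + 2·40.078 + 8·28.085 + 24·15.999 + 2·1.008 = 880.164 g/mol, of which 80.156 g is Ca.
So Ca makes up 80.156/880.164 = 0.0911 of the mass, i.e. 9.11%.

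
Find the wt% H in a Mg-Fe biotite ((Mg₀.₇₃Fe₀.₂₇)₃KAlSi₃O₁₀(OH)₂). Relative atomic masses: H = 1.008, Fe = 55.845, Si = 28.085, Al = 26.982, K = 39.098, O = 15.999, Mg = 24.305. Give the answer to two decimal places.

Formula mass = 2.19×24.305 + 0.81×55.845 + 1×39.098 + 1×26.982 + 3×28.085 + 12×15.999 + 2×1.008 = 442.801 g/mol, of which 2.016 g is H.
So H makes up 2.016/442.801 = 0.0046 of the mass, i.e. 0.46%.

0.46 mass %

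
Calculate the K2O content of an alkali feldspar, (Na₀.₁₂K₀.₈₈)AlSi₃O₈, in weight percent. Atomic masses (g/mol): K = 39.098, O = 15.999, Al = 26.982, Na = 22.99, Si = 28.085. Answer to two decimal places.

15.00 wt%

Formula mass = 276.394 g/mol.
0.88 K → 0.4400 mol K2O per formula unit; M(K2O) = 94.195, so K2O mass = 41.446 g.
41.446/276.394 × 100 = 15.00 wt%.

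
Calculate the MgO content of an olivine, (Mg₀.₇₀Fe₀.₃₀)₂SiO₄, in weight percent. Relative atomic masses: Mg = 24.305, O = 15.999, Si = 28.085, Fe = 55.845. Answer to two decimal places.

M((Mg₀.₇₀Fe₀.₃₀)₂SiO₄) = 159.615 g/mol; M(MgO) = 40.304 g/mol.
Moles MgO per formula unit = 1.40 Mg ÷ 1 = 1.4000.
MgO fraction = (1.4000 × 40.304) / 159.615 = 56.426/159.615 = 0.3535.

35.35 wt%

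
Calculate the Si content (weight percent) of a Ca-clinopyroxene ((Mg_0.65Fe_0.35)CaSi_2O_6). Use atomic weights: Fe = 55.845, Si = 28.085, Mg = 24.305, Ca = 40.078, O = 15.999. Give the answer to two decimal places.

24.68 weight percent

M((Mg_0.65Fe_0.35)CaSi_2O_6) = 227.586 g/mol.
Si contributes 2 × 28.085 = 56.170 g per mole.
56.170/227.586 = 0.2468 → 24.68%.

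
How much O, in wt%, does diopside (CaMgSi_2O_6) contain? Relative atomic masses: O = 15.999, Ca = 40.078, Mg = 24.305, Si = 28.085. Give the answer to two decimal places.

44.33 wt%

M(CaMgSi_2O_6) = 216.547 g/mol.
O contributes 6 × 15.999 = 95.994 g per mole.
95.994/216.547 = 0.4433 → 44.33%.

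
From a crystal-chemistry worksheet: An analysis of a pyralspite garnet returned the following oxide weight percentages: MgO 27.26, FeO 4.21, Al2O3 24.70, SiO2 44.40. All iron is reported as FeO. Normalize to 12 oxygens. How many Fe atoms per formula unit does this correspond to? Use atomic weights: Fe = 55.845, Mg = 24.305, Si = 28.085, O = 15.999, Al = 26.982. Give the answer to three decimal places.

MgO: 27.26/40.304 = 0.67636 mol → 0.67636 mol Mg, 0.67636 mol O.
FeO: 4.21/71.844 = 0.05860 mol → 0.05860 mol Fe, 0.05860 mol O.
Al2O3: 24.70/101.961 = 0.24225 mol → 0.48450 mol Al, 0.72675 mol O.
SiO2: 44.40/60.083 = 0.73898 mol → 0.73898 mol Si, 1.47796 mol O.
Total oxygen = 2.93967 mol. Normalization factor = 12/2.93967 = 4.08209.
Fe per 12 O = 0.05860 × 4.08209 = 0.239.

0.239 Fe apfu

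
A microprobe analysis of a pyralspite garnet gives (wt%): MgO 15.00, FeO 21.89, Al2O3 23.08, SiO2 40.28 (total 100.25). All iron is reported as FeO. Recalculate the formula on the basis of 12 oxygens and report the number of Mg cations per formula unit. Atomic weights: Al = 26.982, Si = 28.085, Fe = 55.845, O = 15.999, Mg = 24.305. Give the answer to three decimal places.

1.656 Mg apfu

15.00 wt% MgO ÷ 40.304 g/mol = 0.37217 mol, giving 0.37217 Mg and 0.37217 O.
21.89 wt% FeO ÷ 71.844 g/mol = 0.30469 mol, giving 0.30469 Fe and 0.30469 O.
23.08 wt% Al2O3 ÷ 101.961 g/mol = 0.22636 mol, giving 0.45272 Al and 0.67908 O.
40.28 wt% SiO2 ÷ 60.083 g/mol = 0.67041 mol, giving 0.67041 Si and 1.34082 O.
Oxygen sums to 2.69676; scaling by 12/2.69676 = 4.44978 puts the formula on 12 O.
Mg: 0.37217 × 4.44978 = 1.656 atoms per formula unit.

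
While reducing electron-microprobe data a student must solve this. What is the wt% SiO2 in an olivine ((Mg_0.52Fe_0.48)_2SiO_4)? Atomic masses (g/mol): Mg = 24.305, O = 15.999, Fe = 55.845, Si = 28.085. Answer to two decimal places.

35.14 wt%

Formula mass = 170.969 g/mol.
1 Si → 1.0000 mol SiO2 per formula unit; M(SiO2) = 60.083, so SiO2 mass = 60.083 g.
60.083/170.969 × 100 = 35.14 wt%.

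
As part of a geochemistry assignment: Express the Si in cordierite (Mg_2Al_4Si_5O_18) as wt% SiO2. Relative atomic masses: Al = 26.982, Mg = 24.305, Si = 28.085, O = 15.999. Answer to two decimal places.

51.36 wt%

Formula mass = 584.945 g/mol.
5 Si → 5.0000 mol SiO2 per formula unit; M(SiO2) = 60.083, so SiO2 mass = 300.415 g.
300.415/584.945 × 100 = 51.36 wt%.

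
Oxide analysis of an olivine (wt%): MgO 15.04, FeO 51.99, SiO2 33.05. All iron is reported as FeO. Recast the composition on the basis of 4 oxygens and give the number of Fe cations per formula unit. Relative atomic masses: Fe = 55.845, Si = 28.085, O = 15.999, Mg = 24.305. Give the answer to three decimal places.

1.318 Fe apfu

MgO (M=40.304): mol = 0.37316; Mg = 0.37316, O = 0.37316.
FeO (M=71.844): mol = 0.72365; Fe = 0.72365, O = 0.72365.
SiO2 (M=60.083): mol = 0.55007; Si = 0.55007, O = 1.10014.
ΣO = 2.19695; factor = 4/ΣO = 1.82071.
Fe apfu = 0.72365 × 1.82071 = 1.318.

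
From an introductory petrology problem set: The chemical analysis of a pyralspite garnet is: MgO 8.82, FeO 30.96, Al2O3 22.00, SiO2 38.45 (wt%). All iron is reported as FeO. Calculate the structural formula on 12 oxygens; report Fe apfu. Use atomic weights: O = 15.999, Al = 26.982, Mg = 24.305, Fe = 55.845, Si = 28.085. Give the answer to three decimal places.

8.82 wt% MgO ÷ 40.304 g/mol = 0.21884 mol, giving 0.21884 Mg and 0.21884 O.
30.96 wt% FeO ÷ 71.844 g/mol = 0.43093 mol, giving 0.43093 Fe and 0.43093 O.
22.00 wt% Al2O3 ÷ 101.961 g/mol = 0.21577 mol, giving 0.43154 Al and 0.64731 O.
38.45 wt% SiO2 ÷ 60.083 g/mol = 0.63995 mol, giving 0.63995 Si and 1.27990 O.
Oxygen sums to 2.57698; scaling by 12/2.57698 = 4.65661 puts the formula on 12 O.
Fe: 0.43093 × 4.65661 = 2.007 atoms per formula unit.

2.007 Fe apfu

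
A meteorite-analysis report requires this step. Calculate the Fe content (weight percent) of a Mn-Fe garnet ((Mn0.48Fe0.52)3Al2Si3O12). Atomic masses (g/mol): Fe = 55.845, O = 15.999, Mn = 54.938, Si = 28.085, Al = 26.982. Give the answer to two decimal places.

Molar mass of (Mn0.48Fe0.52)3Al2Si3O12: 1.44*54.938 + 1.56*55.845 + 2*26.982 + 3*28.085 + 12*15.999 = 496.436 g/mol.
Mass of Fe per formula unit: 1.56 × 55.845 = 87.118 g.
Weight fraction Fe = 87.118 / 496.436 = 0.1755.

17.55 weight percent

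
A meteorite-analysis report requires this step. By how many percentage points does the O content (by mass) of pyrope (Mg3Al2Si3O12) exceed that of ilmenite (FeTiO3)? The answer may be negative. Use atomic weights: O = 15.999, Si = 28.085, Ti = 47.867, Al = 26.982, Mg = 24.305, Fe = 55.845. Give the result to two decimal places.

O in Mg3Al2Si3O12: molar mass 403.122 g/mol; 12×15.999 = 191.988 g → 47.63 wt%.
O in FeTiO3: molar mass 151.709 g/mol; 3×15.999 = 47.997 g → 31.64 wt%.
Difference = 47.63 − 31.64 = 15.99 percentage points.

15.99 percentage points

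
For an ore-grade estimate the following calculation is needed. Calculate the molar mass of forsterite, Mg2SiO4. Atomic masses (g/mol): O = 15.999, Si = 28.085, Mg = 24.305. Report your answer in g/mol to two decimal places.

140.69 g/mol

The formula mass is the sum 2*24.305 + 1*28.085 + 4*15.999.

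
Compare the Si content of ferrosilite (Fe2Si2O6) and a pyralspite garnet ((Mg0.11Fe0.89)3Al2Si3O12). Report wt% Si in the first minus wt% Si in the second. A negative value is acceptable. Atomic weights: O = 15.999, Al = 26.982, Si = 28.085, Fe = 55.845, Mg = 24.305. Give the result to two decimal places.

4.00 percentage points

M(Fe2Si2O6) = 263.854 g/mol, so wt% Si = 56.170/263.854 × 100 = 21.29%.
M((Mg0.11Fe0.89)3Al2Si3O12) = 487.334 g/mol, so wt% Si = 84.255/487.334 × 100 = 17.29%.
21.29 − 17.29 = 4.00 pp.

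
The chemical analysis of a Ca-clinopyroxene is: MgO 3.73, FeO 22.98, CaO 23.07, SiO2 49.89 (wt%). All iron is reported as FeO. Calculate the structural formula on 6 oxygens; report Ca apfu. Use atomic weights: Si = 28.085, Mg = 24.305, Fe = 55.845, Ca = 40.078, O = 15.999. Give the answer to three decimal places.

3.73 wt% MgO ÷ 40.304 g/mol = 0.09255 mol, giving 0.09255 Mg and 0.09255 O.
22.98 wt% FeO ÷ 71.844 g/mol = 0.31986 mol, giving 0.31986 Fe and 0.31986 O.
23.07 wt% CaO ÷ 56.077 g/mol = 0.41140 mol, giving 0.41140 Ca and 0.41140 O.
49.89 wt% SiO2 ÷ 60.083 g/mol = 0.83035 mol, giving 0.83035 Si and 1.66070 O.
Oxygen sums to 2.48451; scaling by 6/2.48451 = 2.41496 puts the formula on 6 O.
Ca: 0.41140 × 2.41496 = 0.994 atoms per formula unit.

0.994 Ca apfu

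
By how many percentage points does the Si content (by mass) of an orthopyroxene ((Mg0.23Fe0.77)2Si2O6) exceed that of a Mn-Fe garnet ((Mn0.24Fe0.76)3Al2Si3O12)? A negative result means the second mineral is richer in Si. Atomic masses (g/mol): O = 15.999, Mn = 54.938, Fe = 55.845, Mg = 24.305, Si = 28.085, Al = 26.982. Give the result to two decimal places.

First mineral: 56.170 g Si in 249.346 g formula = 22.53 wt% Si.
Second mineral: 84.255 g Si in 497.089 g formula = 16.95 wt% Si.
22.53% − 16.95% gives a difference of 5.58 percentage points.

5.58 percentage points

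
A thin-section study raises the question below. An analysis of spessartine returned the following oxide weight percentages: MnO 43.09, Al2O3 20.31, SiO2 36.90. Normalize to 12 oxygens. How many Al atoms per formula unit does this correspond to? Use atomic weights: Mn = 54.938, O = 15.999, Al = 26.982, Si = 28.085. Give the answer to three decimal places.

1.965 Al apfu

43.09 wt% MnO ÷ 70.937 g/mol = 0.60744 mol, giving 0.60744 Mn and 0.60744 O.
20.31 wt% Al2O3 ÷ 101.961 g/mol = 0.19919 mol, giving 0.39838 Al and 0.59757 O.
36.90 wt% SiO2 ÷ 60.083 g/mol = 0.61415 mol, giving 0.61415 Si and 1.22830 O.
Oxygen sums to 2.43331; scaling by 12/2.43331 = 4.93155 puts the formula on 12 O.
Al: 0.39838 × 4.93155 = 1.965 atoms per formula unit.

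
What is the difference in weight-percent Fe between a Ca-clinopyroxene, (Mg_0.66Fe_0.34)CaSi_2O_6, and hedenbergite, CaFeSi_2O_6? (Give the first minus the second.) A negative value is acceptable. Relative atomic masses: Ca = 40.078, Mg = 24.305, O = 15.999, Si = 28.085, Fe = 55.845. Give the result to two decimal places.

M((Mg_0.66Fe_0.34)CaSi_2O_6) = 227.271 g/mol, so wt% Fe = 18.987/227.271 × 100 = 8.35%.
M(CaFeSi_2O_6) = 248.087 g/mol, so wt% Fe = 55.845/248.087 × 100 = 22.51%.
8.35 − 22.51 = -14.16 pp.

-14.16 percentage points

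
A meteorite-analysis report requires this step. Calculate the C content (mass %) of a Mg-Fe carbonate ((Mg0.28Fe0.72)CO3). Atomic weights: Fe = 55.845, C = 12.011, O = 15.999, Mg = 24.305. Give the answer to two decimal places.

Formula mass = 0.28·24.305 + 0.72·55.845 + 1·12.011 + 3·15.999 = 107.022 g/mol, of which 12.011 g is C.
So C makes up 12.011/107.022 = 0.1122 of the mass, i.e. 11.22%.

11.22 mass %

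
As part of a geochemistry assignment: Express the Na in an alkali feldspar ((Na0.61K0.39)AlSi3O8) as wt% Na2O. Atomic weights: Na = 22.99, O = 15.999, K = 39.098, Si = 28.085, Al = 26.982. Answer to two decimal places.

Molar mass of (Na0.61K0.39)AlSi3O8 = 0.61*22.99 + 0.39*39.098 + 1*26.982 + 3*28.085 + 8*15.999 = 268.501 g/mol.
Each formula unit contains 0.61 Na, equivalent to 0.61/2 = 0.3050 mol Na2O.
M(Na2O) = 2×22.99 + 1×15.999 = 61.979 g/mol.
Mass of Na2O per formula unit = 0.3050 × 61.979 = 18.904 g.
Na2O wt% = 18.904 / 268.501 × 100 = 7.04%.

7.04 wt%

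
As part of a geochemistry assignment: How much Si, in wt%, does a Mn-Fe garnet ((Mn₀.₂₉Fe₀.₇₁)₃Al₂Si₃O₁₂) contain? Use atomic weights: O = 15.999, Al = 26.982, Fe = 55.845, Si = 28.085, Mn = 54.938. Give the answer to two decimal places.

16.95 wt%

M((Mn₀.₂₉Fe₀.₇₁)₃Al₂Si₃O₁₂) = 496.953 g/mol.
Si contributes 3 × 28.085 = 84.255 g per mole.
84.255/496.953 = 0.1695 → 16.95%.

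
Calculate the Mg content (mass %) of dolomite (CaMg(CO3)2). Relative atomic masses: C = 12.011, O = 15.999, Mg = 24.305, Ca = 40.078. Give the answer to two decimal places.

Molar mass of CaMg(CO3)2: 1×40.078 + 1×24.305 + 2×12.011 + 6×15.999 = 184.399 g/mol.
Mass of Mg per formula unit: 1 × 24.305 = 24.305 g.
Weight fraction Mg = 24.305 / 184.399 = 0.1318.

13.18 mass %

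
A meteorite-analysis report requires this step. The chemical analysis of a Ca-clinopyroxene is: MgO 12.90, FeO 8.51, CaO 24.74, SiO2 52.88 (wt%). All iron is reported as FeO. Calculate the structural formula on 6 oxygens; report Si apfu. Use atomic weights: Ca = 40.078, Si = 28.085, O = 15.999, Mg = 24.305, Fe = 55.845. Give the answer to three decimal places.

MgO: 12.90/40.304 = 0.32007 mol → 0.32007 mol Mg, 0.32007 mol O.
FeO: 8.51/71.844 = 0.11845 mol → 0.11845 mol Fe, 0.11845 mol O.
CaO: 24.74/56.077 = 0.44118 mol → 0.44118 mol Ca, 0.44118 mol O.
SiO2: 52.88/60.083 = 0.88012 mol → 0.88012 mol Si, 1.76024 mol O.
Total oxygen = 2.63994 mol. Normalization factor = 6/2.63994 = 2.27278.
Si per 6 O = 0.88012 × 2.27278 = 2.000.

2.000 Si apfu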